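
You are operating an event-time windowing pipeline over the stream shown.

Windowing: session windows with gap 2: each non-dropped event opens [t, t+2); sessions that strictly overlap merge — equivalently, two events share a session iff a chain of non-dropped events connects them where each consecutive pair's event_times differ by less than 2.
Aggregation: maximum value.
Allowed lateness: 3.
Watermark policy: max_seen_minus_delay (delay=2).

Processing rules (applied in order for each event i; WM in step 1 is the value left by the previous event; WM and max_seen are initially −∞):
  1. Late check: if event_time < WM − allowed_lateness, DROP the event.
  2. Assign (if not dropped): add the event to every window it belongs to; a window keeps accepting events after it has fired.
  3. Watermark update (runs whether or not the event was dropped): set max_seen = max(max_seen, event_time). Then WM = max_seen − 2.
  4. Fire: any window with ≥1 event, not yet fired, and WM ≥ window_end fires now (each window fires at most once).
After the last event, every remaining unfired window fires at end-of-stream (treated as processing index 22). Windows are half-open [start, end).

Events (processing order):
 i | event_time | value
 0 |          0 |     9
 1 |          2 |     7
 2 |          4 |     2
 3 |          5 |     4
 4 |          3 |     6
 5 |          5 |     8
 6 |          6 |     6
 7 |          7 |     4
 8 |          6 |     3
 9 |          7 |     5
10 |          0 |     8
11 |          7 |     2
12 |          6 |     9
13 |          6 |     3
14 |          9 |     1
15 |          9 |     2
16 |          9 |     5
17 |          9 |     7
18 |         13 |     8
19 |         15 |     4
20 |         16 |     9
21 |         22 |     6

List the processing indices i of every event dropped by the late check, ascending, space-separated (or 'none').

i=0 t=0 v=9: → [0,2); WM=-2
i=1 t=2 v=7: → [2,4); WM=0
i=2 t=4 v=2: → [4,6); WM=2
i=3 t=5 v=4: → [4,7); WM=3
i=4 t=3 v=6: → [2,7); WM=3
i=5 t=5 v=8: → [2,7); WM=3
i=6 t=6 v=6: → [2,8); WM=4
i=7 t=7 v=4: → [2,9); WM=5
i=8 t=6 v=3: → [2,9); WM=5
i=9 t=7 v=5: → [2,9); WM=5
i=10 t=0 v=8: DROP (t<5-3); WM=5
i=11 t=7 v=2: → [2,9); WM=5
i=12 t=6 v=9: → [2,9); WM=5
i=13 t=6 v=3: → [2,9); WM=5
i=14 t=9 v=1: → [9,11); WM=7
i=15 t=9 v=2: → [9,11); WM=7
i=16 t=9 v=5: → [9,11); WM=7
i=17 t=9 v=7: → [9,11); WM=7
i=18 t=13 v=8: → [13,15); WM=11
i=19 t=15 v=4: → [15,17); WM=13
i=20 t=16 v=9: → [15,18); WM=14
i=21 t=22 v=6: → [22,24); WM=20

10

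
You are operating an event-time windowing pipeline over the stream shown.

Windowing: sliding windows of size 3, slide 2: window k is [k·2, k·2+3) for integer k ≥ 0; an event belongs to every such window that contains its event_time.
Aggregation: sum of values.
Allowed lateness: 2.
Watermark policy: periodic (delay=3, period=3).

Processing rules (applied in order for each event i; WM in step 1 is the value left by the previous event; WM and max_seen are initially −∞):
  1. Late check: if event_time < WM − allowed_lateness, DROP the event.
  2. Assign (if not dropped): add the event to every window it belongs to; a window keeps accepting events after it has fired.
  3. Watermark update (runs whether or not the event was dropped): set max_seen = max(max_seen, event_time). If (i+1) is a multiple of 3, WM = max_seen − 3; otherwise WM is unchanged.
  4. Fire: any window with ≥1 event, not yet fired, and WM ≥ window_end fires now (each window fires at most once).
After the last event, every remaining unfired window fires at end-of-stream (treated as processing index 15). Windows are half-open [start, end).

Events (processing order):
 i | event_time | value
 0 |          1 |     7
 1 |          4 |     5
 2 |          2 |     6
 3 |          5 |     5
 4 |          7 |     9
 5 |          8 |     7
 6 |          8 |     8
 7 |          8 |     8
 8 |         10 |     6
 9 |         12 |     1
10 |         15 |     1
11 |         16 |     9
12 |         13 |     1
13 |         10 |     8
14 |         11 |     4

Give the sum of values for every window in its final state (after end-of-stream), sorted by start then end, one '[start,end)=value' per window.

i=0 t=1 v=7: → [0,3); WM=−∞
i=1 t=4 v=5: → [4,7),[2,5); WM=−∞
i=2 t=2 v=6: → [2,5),[0,3); WM=1
i=3 t=5 v=5: → [4,7); WM=1
i=4 t=7 v=9: → [6,9); WM=1
i=5 t=8 v=7: → [8,11),[6,9); WM=5; [0,3) fires=13 [2,5) fires=11
i=6 t=8 v=8: → [8,11),[6,9); WM=5
i=7 t=8 v=8: → [8,11),[6,9); WM=5
i=8 t=10 v=6: → [10,13),[8,11); WM=7; [4,7) fires=10
i=9 t=12 v=1: → [12,15),[10,13); WM=7
i=10 t=15 v=1: → [14,17); WM=7
i=11 t=16 v=9: → [16,19),[14,17); WM=13; [6,9) fires=32 [8,11) fires=29 [10,13) fires=7
i=12 t=13 v=1: → [12,15); WM=13
i=13 t=10 v=8: DROP (t<13-2); WM=13
i=14 t=11 v=4: → [10,13); WM=13

[0,3)=13 [2,5)=11 [4,7)=10 [6,9)=32 [8,11)=29 [10,13)=11 [12,15)=2 [14,17)=10 [16,19)=9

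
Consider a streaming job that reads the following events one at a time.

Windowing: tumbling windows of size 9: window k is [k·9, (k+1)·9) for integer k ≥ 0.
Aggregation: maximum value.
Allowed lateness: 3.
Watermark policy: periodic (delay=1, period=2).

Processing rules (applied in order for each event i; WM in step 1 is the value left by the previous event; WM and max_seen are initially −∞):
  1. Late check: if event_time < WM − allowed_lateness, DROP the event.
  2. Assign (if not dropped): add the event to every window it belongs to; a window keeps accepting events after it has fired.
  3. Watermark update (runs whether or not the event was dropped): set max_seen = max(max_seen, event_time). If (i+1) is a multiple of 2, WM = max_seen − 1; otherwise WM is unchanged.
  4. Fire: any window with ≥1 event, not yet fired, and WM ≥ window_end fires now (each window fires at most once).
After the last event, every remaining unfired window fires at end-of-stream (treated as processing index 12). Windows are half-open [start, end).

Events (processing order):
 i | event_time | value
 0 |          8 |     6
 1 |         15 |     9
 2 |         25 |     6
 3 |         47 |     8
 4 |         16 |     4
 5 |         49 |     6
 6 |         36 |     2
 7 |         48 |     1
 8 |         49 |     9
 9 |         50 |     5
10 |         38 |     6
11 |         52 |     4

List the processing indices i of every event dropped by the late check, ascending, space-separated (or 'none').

i=0 t=8 v=6: → [0,9); WM=−∞
i=1 t=15 v=9: → [9,18); WM=14; [0,9) fires=6
i=2 t=25 v=6: → [18,27); WM=14
i=3 t=47 v=8: → [45,54); WM=46; [9,18) fires=9 [18,27) fires=6
i=4 t=16 v=4: DROP (t<46-3); WM=46
i=5 t=49 v=6: → [45,54); WM=48
i=6 t=36 v=2: DROP (t<48-3); WM=48
i=7 t=48 v=1: → [45,54); WM=48
i=8 t=49 v=9: → [45,54); WM=48
i=9 t=50 v=5: → [45,54); WM=49
i=10 t=38 v=6: DROP (t<49-3); WM=49
i=11 t=52 v=4: → [45,54); WM=51

4 6 10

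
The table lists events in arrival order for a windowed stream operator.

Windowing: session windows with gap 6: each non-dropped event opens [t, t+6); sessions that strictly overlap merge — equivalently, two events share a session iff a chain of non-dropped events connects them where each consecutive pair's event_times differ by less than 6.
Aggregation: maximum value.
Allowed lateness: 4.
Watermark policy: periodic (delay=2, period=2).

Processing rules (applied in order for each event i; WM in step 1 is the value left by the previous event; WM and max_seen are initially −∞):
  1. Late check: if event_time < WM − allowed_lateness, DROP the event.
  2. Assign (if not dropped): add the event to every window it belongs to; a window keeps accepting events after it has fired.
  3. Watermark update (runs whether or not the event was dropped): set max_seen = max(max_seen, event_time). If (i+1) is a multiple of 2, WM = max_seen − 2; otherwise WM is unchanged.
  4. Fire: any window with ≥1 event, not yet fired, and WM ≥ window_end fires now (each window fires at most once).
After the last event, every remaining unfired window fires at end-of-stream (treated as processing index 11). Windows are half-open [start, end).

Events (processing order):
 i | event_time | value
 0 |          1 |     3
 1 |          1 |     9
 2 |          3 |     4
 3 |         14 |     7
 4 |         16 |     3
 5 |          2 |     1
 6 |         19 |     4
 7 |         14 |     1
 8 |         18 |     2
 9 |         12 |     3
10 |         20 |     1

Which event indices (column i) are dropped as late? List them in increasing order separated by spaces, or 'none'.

i=0 t=1 v=3: → [1,7); WM=−∞
i=1 t=1 v=9: → [1,7); WM=-1
i=2 t=3 v=4: → [1,9); WM=-1
i=3 t=14 v=7: → [14,20); WM=12
i=4 t=16 v=3: → [14,22); WM=12
i=5 t=2 v=1: DROP (t<12-4); WM=14
i=6 t=19 v=4: → [14,25); WM=14
i=7 t=14 v=1: → [14,25); WM=17
i=8 t=18 v=2: → [14,25); WM=17
i=9 t=12 v=3: DROP (t<17-4); WM=17
i=10 t=20 v=1: → [14,26); WM=17

5 9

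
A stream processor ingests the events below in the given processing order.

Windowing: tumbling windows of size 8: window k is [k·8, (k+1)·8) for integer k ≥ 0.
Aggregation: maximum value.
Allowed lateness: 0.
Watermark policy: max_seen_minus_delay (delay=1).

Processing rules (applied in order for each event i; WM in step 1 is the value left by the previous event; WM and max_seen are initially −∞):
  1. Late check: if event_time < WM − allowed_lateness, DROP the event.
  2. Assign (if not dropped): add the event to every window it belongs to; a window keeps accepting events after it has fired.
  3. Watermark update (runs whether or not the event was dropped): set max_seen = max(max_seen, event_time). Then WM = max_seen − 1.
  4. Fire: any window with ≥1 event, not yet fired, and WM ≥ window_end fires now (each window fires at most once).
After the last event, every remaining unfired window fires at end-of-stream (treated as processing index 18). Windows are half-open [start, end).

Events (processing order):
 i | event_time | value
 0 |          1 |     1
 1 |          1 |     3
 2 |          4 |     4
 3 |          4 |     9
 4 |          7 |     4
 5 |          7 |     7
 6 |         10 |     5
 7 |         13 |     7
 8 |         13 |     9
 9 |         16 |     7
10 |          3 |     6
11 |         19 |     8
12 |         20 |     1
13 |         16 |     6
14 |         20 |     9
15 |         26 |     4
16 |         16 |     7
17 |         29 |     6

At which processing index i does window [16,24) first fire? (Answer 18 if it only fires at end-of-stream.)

i=0 t=1 v=1: → [0,8); WM=0
i=1 t=1 v=3: → [0,8); WM=0
i=2 t=4 v=4: → [0,8); WM=3
i=3 t=4 v=9: → [0,8); WM=3
i=4 t=7 v=4: → [0,8); WM=6
i=5 t=7 v=7: → [0,8); WM=6
i=6 t=10 v=5: → [8,16); WM=9; [0,8) fires=9
i=7 t=13 v=7: → [8,16); WM=12
i=8 t=13 v=9: → [8,16); WM=12
i=9 t=16 v=7: → [16,24); WM=15
i=10 t=3 v=6: DROP (t<15-0); WM=15
i=11 t=19 v=8: → [16,24); WM=18; [8,16) fires=9
i=12 t=20 v=1: → [16,24); WM=19
i=13 t=16 v=6: DROP (t<19-0); WM=19
i=14 t=20 v=9: → [16,24); WM=19
i=15 t=26 v=4: → [24,32); WM=25; [16,24) fires=9
i=16 t=16 v=7: DROP (t<25-0); WM=25
i=17 t=29 v=6: → [24,32); WM=28

15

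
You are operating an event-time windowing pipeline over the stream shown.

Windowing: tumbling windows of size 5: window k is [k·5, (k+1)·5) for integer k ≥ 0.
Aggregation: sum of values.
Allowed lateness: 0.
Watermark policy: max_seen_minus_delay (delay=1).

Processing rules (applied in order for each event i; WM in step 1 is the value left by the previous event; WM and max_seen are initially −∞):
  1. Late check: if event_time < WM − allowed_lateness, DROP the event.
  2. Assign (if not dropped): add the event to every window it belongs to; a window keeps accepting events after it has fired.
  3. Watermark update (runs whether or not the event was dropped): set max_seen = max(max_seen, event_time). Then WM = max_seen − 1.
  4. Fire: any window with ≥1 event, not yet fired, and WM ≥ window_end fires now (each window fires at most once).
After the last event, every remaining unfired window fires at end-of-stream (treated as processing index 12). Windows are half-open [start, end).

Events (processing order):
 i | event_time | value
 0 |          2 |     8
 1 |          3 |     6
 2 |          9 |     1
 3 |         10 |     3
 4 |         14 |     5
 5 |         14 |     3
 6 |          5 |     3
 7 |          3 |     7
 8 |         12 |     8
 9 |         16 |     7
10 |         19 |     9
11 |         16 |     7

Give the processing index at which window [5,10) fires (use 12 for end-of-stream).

i=0 t=2 v=8: → [0,5); WM=1
i=1 t=3 v=6: → [0,5); WM=2
i=2 t=9 v=1: → [5,10); WM=8; [0,5) fires=14
i=3 t=10 v=3: → [10,15); WM=9
i=4 t=14 v=5: → [10,15); WM=13; [5,10) fires=1
i=5 t=14 v=3: → [10,15); WM=13
i=6 t=5 v=3: DROP (t<13-0); WM=13
i=7 t=3 v=7: DROP (t<13-0); WM=13
i=8 t=12 v=8: DROP (t<13-0); WM=13
i=9 t=16 v=7: → [15,20); WM=15; [10,15) fires=11
i=10 t=19 v=9: → [15,20); WM=18
i=11 t=16 v=7: DROP (t<18-0); WM=18

4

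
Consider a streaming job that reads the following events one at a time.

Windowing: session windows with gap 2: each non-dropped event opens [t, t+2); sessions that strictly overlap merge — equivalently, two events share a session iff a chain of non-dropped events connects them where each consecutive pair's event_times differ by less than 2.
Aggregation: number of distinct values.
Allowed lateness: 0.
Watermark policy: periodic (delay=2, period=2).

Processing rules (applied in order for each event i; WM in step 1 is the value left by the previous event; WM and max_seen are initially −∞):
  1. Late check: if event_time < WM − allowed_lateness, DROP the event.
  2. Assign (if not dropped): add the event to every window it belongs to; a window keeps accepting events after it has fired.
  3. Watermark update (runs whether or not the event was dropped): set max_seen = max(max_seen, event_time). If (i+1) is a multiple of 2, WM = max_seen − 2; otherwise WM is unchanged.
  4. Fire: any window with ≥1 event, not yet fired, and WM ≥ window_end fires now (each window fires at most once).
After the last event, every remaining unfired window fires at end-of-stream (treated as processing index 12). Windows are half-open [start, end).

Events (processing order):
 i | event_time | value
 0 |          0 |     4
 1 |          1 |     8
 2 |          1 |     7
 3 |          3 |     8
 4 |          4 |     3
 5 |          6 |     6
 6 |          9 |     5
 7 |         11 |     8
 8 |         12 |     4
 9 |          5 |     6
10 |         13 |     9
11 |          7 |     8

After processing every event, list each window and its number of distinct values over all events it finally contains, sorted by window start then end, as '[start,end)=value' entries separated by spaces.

[0,3)=3 [3,6)=2 [6,8)=1 [9,11)=1 [11,15)=3

i=0 t=0 v=4: → [0,2); WM=−∞
i=1 t=1 v=8: → [0,3); WM=-1
i=2 t=1 v=7: → [0,3); WM=-1
i=3 t=3 v=8: → [3,5); WM=1
i=4 t=4 v=3: → [3,6); WM=1
i=5 t=6 v=6: → [6,8); WM=4
i=6 t=9 v=5: → [9,11); WM=4
i=7 t=11 v=8: → [11,13); WM=9
i=8 t=12 v=4: → [11,14); WM=9
i=9 t=5 v=6: DROP (t<9-0); WM=10
i=10 t=13 v=9: → [11,15); WM=10
i=11 t=7 v=8: DROP (t<10-0); WM=11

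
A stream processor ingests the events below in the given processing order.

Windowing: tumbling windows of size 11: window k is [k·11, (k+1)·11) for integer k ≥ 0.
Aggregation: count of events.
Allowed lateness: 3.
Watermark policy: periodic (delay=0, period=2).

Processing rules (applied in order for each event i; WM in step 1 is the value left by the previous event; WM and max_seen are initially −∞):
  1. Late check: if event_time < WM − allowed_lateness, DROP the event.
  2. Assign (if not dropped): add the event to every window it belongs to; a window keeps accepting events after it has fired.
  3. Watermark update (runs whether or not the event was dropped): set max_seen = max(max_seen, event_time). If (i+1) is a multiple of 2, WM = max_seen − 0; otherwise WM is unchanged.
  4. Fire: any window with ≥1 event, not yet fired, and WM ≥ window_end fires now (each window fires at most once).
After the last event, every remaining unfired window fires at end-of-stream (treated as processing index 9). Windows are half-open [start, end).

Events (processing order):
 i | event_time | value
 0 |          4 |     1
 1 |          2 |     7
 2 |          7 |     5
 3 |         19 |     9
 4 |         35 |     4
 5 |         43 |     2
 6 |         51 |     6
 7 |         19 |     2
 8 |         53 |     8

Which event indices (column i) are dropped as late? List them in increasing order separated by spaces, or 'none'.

i=0 t=4 v=1: → [0,11); WM=−∞
i=1 t=2 v=7: → [0,11); WM=4
i=2 t=7 v=5: → [0,11); WM=4
i=3 t=19 v=9: → [11,22); WM=19; [0,11) fires=3
i=4 t=35 v=4: → [33,44); WM=19
i=5 t=43 v=2: → [33,44); WM=43; [11,22) fires=1
i=6 t=51 v=6: → [44,55); WM=43
i=7 t=19 v=2: DROP (t<43-3); WM=51; [33,44) fires=2
i=8 t=53 v=8: → [44,55); WM=51

7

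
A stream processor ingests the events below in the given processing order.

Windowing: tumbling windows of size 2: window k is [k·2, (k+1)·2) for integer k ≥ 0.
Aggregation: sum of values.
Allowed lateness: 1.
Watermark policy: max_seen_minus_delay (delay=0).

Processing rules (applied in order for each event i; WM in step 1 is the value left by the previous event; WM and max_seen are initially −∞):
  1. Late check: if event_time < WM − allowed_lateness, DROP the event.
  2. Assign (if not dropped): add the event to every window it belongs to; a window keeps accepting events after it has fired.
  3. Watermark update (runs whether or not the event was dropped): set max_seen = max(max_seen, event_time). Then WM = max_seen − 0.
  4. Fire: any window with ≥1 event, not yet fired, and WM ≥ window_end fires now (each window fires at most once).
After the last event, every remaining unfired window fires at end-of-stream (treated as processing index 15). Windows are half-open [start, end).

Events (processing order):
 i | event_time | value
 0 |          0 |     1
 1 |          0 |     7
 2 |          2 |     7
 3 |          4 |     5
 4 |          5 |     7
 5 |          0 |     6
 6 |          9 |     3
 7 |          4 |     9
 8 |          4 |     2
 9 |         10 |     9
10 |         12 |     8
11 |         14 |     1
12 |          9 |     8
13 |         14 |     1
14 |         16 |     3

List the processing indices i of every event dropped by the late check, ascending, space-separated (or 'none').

5 7 8 12

i=0 t=0 v=1: → [0,2); WM=0
i=1 t=0 v=7: → [0,2); WM=0
i=2 t=2 v=7: → [2,4); WM=2; [0,2) fires=8
i=3 t=4 v=5: → [4,6); WM=4; [2,4) fires=7
i=4 t=5 v=7: → [4,6); WM=5
i=5 t=0 v=6: DROP (t<5-1); WM=5
i=6 t=9 v=3: → [8,10); WM=9; [4,6) fires=12
i=7 t=4 v=9: DROP (t<9-1); WM=9
i=8 t=4 v=2: DROP (t<9-1); WM=9
i=9 t=10 v=9: → [10,12); WM=10; [8,10) fires=3
i=10 t=12 v=8: → [12,14); WM=12; [10,12) fires=9
i=11 t=14 v=1: → [14,16); WM=14; [12,14) fires=8
i=12 t=9 v=8: DROP (t<14-1); WM=14
i=13 t=14 v=1: → [14,16); WM=14
i=14 t=16 v=3: → [16,18); WM=16; [14,16) fires=2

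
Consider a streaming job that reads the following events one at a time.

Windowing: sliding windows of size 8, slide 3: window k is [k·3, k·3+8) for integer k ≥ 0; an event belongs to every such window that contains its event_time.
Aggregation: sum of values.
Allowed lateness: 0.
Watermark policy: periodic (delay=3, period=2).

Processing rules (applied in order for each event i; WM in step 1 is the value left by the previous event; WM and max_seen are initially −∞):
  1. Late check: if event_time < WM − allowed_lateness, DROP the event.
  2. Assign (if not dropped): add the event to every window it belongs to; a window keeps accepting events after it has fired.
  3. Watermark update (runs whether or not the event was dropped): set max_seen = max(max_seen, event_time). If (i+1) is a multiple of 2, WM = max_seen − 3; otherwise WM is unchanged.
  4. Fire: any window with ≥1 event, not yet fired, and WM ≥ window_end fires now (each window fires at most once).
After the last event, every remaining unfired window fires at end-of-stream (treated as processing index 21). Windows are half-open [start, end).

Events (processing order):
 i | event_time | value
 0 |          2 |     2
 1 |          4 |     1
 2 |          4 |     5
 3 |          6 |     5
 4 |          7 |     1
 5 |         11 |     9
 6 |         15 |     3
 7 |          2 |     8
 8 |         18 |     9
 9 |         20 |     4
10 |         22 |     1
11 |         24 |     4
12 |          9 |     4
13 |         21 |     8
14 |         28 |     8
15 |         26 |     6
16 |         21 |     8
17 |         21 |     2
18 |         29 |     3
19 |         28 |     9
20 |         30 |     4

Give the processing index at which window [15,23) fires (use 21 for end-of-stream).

i=0 t=2 v=2: → [0,8); WM=−∞
i=1 t=4 v=1: → [3,11),[0,8); WM=1
i=2 t=4 v=5: → [3,11),[0,8); WM=1
i=3 t=6 v=5: → [6,14),[3,11),[0,8); WM=3
i=4 t=7 v=1: → [6,14),[3,11),[0,8); WM=3
i=5 t=11 v=9: → [9,17),[6,14); WM=8; [0,8) fires=14
i=6 t=15 v=3: → [15,23),[12,20),[9,17); WM=8
i=7 t=2 v=8: DROP (t<8-0); WM=12; [3,11) fires=12
i=8 t=18 v=9: → [18,26),[15,23),[12,20); WM=12
i=9 t=20 v=4: → [18,26),[15,23); WM=17; [6,14) fires=15 [9,17) fires=12
i=10 t=22 v=1: → [21,29),[18,26),[15,23); WM=17
i=11 t=24 v=4: → [24,32),[21,29),[18,26); WM=21; [12,20) fires=12
i=12 t=9 v=4: DROP (t<21-0); WM=21
i=13 t=21 v=8: → [21,29),[18,26),[15,23); WM=21
i=14 t=28 v=8: → [27,35),[24,32),[21,29); WM=21
i=15 t=26 v=6: → [24,32),[21,29); WM=25; [15,23) fires=25
i=16 t=21 v=8: DROP (t<25-0); WM=25
i=17 t=21 v=2: DROP (t<25-0); WM=25
i=18 t=29 v=3: → [27,35),[24,32); WM=25
i=19 t=28 v=9: → [27,35),[24,32),[21,29); WM=26; [18,26) fires=26
i=20 t=30 v=4: → [30,38),[27,35),[24,32); WM=26

15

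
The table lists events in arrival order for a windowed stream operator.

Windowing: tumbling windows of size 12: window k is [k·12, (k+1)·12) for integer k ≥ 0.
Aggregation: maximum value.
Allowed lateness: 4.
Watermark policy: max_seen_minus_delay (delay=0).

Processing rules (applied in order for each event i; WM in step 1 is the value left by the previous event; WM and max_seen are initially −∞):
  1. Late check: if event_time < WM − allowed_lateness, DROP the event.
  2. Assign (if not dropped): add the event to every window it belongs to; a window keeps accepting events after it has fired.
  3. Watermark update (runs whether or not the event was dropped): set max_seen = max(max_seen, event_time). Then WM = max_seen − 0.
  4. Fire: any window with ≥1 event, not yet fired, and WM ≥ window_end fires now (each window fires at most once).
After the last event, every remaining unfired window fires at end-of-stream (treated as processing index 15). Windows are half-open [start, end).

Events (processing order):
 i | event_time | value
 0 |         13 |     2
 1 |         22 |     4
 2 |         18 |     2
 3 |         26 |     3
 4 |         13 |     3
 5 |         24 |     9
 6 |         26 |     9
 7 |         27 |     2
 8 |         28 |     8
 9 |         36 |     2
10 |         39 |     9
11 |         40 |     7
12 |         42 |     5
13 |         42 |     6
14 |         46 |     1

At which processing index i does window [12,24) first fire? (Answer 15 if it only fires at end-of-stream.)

3

i=0 t=13 v=2: → [12,24); WM=13
i=1 t=22 v=4: → [12,24); WM=22
i=2 t=18 v=2: → [12,24); WM=22
i=3 t=26 v=3: → [24,36); WM=26; [12,24) fires=4
i=4 t=13 v=3: DROP (t<26-4); WM=26
i=5 t=24 v=9: → [24,36); WM=26
i=6 t=26 v=9: → [24,36); WM=26
i=7 t=27 v=2: → [24,36); WM=27
i=8 t=28 v=8: → [24,36); WM=28
i=9 t=36 v=2: → [36,48); WM=36; [24,36) fires=9
i=10 t=39 v=9: → [36,48); WM=39
i=11 t=40 v=7: → [36,48); WM=40
i=12 t=42 v=5: → [36,48); WM=42
i=13 t=42 v=6: → [36,48); WM=42
i=14 t=46 v=1: → [36,48); WM=46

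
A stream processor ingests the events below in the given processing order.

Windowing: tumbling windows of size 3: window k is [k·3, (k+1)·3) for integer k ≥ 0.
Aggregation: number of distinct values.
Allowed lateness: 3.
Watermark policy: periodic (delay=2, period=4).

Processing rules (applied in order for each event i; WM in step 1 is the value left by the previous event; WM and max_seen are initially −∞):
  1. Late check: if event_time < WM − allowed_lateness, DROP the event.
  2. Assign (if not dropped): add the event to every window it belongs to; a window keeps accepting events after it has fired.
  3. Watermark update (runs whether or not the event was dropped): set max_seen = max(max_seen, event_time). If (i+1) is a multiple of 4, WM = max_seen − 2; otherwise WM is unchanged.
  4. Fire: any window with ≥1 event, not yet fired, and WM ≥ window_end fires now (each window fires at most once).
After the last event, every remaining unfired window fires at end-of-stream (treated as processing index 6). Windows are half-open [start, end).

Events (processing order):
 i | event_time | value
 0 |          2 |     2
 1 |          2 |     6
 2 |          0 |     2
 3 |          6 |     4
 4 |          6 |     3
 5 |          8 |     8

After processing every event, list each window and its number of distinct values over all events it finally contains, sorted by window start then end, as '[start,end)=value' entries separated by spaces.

[0,3)=2 [6,9)=3

i=0 t=2 v=2: → [0,3); WM=−∞
i=1 t=2 v=6: → [0,3); WM=−∞
i=2 t=0 v=2: → [0,3); WM=−∞
i=3 t=6 v=4: → [6,9); WM=4; [0,3) fires=2
i=4 t=6 v=3: → [6,9); WM=4
i=5 t=8 v=8: → [6,9); WM=4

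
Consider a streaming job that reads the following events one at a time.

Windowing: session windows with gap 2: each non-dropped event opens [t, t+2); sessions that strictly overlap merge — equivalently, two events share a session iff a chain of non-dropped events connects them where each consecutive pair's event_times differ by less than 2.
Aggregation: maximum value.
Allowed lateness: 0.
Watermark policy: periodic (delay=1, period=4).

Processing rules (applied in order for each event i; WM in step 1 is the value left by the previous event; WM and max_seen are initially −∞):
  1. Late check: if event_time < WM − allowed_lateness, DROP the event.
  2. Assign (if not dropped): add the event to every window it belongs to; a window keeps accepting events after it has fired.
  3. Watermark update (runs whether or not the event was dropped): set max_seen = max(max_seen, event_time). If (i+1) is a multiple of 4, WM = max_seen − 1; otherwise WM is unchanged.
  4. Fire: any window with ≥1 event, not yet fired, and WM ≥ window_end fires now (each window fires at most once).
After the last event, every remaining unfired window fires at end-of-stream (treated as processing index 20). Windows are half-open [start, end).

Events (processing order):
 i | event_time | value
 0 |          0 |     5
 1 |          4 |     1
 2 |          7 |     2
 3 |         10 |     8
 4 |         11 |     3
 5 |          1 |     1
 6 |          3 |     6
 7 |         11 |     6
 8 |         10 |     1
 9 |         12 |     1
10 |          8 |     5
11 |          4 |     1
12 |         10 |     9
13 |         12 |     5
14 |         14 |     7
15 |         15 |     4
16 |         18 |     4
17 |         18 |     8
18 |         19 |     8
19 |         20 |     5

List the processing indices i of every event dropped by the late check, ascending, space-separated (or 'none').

5 6 10 11 12

i=0 t=0 v=5: → [0,2); WM=−∞
i=1 t=4 v=1: → [4,6); WM=−∞
i=2 t=7 v=2: → [7,9); WM=−∞
i=3 t=10 v=8: → [10,12); WM=9
i=4 t=11 v=3: → [10,13); WM=9
i=5 t=1 v=1: DROP (t<9-0); WM=9
i=6 t=3 v=6: DROP (t<9-0); WM=9
i=7 t=11 v=6: → [10,13); WM=10
i=8 t=10 v=1: → [10,13); WM=10
i=9 t=12 v=1: → [10,14); WM=10
i=10 t=8 v=5: DROP (t<10-0); WM=10
i=11 t=4 v=1: DROP (t<10-0); WM=11
i=12 t=10 v=9: DROP (t<11-0); WM=11
i=13 t=12 v=5: → [10,14); WM=11
i=14 t=14 v=7: → [14,16); WM=11
i=15 t=15 v=4: → [14,17); WM=14
i=16 t=18 v=4: → [18,20); WM=14
i=17 t=18 v=8: → [18,20); WM=14
i=18 t=19 v=8: → [18,21); WM=14
i=19 t=20 v=5: → [18,22); WM=19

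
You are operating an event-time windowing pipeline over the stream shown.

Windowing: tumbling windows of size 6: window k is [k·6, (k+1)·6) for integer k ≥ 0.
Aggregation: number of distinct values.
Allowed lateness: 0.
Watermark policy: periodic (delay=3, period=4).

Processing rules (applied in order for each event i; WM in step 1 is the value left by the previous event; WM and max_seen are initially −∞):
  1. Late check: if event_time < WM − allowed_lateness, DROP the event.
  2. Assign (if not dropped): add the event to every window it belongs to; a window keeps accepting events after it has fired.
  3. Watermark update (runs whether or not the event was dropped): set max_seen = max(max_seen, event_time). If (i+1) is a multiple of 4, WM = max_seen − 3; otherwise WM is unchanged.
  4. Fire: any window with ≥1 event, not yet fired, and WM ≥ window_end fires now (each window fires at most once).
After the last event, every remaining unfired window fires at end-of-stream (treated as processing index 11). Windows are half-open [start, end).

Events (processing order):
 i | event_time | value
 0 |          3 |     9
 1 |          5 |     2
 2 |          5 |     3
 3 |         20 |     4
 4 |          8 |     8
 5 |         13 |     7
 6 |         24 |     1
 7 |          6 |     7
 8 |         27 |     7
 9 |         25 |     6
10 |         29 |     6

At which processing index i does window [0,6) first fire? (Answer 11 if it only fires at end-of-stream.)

i=0 t=3 v=9: → [0,6); WM=−∞
i=1 t=5 v=2: → [0,6); WM=−∞
i=2 t=5 v=3: → [0,6); WM=−∞
i=3 t=20 v=4: → [18,24); WM=17; [0,6) fires=3
i=4 t=8 v=8: DROP (t<17-0); WM=17
i=5 t=13 v=7: DROP (t<17-0); WM=17
i=6 t=24 v=1: → [24,30); WM=17
i=7 t=6 v=7: DROP (t<17-0); WM=21
i=8 t=27 v=7: → [24,30); WM=21
i=9 t=25 v=6: → [24,30); WM=21
i=10 t=29 v=6: → [24,30); WM=21

3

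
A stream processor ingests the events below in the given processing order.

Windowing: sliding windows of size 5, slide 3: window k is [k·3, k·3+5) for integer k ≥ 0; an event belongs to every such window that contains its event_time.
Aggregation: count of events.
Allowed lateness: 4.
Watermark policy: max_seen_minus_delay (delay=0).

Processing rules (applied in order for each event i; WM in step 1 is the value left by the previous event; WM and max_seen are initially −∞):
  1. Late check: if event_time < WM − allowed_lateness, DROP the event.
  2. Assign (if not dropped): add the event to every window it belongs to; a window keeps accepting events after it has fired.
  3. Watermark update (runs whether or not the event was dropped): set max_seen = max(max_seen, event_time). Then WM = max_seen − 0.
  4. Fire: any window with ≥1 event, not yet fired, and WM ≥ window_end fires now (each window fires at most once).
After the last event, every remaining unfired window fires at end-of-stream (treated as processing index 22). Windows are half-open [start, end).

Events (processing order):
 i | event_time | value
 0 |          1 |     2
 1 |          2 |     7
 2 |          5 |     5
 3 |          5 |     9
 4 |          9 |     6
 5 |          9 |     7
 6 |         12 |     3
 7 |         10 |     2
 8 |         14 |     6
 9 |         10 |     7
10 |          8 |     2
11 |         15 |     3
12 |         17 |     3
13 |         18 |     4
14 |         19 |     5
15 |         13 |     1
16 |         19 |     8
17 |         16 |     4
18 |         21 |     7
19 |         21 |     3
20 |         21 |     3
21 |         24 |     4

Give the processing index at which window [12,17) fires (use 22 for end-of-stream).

12

i=0 t=1 v=2: → [0,5); WM=1
i=1 t=2 v=7: → [0,5); WM=2
i=2 t=5 v=5: → [3,8); WM=5; [0,5) fires=2
i=3 t=5 v=9: → [3,8); WM=5
i=4 t=9 v=6: → [9,14),[6,11); WM=9; [3,8) fires=2
i=5 t=9 v=7: → [9,14),[6,11); WM=9
i=6 t=12 v=3: → [12,17),[9,14); WM=12; [6,11) fires=2
i=7 t=10 v=2: → [9,14),[6,11); WM=12
i=8 t=14 v=6: → [12,17); WM=14; [9,14) fires=4
i=9 t=10 v=7: → [9,14),[6,11); WM=14
i=10 t=8 v=2: DROP (t<14-4); WM=14
i=11 t=15 v=3: → [15,20),[12,17); WM=15
i=12 t=17 v=3: → [15,20); WM=17; [12,17) fires=3
i=13 t=18 v=4: → [18,23),[15,20); WM=18
i=14 t=19 v=5: → [18,23),[15,20); WM=19
i=15 t=13 v=1: DROP (t<19-4); WM=19
i=16 t=19 v=8: → [18,23),[15,20); WM=19
i=17 t=16 v=4: → [15,20),[12,17); WM=19
i=18 t=21 v=7: → [21,26),[18,23); WM=21; [15,20) fires=6
i=19 t=21 v=3: → [21,26),[18,23); WM=21
i=20 t=21 v=3: → [21,26),[18,23); WM=21
i=21 t=24 v=4: → [24,29),[21,26); WM=24; [18,23) fires=6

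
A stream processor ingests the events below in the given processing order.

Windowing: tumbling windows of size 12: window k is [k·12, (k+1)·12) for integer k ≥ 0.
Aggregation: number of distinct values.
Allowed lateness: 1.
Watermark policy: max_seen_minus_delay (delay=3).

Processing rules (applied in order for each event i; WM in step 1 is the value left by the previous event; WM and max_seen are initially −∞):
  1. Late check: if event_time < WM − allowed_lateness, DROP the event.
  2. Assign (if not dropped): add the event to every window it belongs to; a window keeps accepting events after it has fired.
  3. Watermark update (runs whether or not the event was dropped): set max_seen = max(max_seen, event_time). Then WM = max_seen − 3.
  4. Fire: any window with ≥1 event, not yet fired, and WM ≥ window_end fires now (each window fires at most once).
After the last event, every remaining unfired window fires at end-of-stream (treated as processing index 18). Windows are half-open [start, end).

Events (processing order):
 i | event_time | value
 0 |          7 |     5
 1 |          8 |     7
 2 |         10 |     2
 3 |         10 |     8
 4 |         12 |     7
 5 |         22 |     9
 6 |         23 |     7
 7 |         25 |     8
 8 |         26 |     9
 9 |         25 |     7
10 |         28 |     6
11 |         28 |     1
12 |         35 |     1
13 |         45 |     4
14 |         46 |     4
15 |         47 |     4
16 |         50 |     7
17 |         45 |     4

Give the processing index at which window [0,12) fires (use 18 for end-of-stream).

i=0 t=7 v=5: → [0,12); WM=4
i=1 t=8 v=7: → [0,12); WM=5
i=2 t=10 v=2: → [0,12); WM=7
i=3 t=10 v=8: → [0,12); WM=7
i=4 t=12 v=7: → [12,24); WM=9
i=5 t=22 v=9: → [12,24); WM=19; [0,12) fires=4
i=6 t=23 v=7: → [12,24); WM=20
i=7 t=25 v=8: → [24,36); WM=22
i=8 t=26 v=9: → [24,36); WM=23
i=9 t=25 v=7: → [24,36); WM=23
i=10 t=28 v=6: → [24,36); WM=25; [12,24) fires=2
i=11 t=28 v=1: → [24,36); WM=25
i=12 t=35 v=1: → [24,36); WM=32
i=13 t=45 v=4: → [36,48); WM=42; [24,36) fires=5
i=14 t=46 v=4: → [36,48); WM=43
i=15 t=47 v=4: → [36,48); WM=44
i=16 t=50 v=7: → [48,60); WM=47
i=17 t=45 v=4: DROP (t<47-1); WM=47

5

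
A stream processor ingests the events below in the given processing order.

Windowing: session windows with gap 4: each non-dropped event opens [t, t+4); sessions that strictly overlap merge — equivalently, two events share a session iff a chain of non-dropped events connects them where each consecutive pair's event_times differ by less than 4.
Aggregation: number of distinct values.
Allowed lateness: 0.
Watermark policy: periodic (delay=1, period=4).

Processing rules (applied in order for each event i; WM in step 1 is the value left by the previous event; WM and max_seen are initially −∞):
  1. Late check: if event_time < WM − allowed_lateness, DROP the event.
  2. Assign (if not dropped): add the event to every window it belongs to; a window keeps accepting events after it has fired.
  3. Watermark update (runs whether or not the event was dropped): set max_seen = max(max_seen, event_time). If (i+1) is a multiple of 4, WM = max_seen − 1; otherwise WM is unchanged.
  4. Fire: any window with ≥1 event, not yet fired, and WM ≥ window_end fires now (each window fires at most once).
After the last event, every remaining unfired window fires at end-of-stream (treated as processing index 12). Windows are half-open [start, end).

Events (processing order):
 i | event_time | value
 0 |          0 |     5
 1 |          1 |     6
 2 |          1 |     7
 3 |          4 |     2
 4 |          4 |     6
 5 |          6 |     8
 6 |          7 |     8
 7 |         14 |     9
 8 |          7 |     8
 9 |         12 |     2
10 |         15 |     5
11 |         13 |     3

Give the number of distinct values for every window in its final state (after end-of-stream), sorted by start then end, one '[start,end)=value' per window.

[0,11)=5 [13,19)=3

i=0 t=0 v=5: → [0,4); WM=−∞
i=1 t=1 v=6: → [0,5); WM=−∞
i=2 t=1 v=7: → [0,5); WM=−∞
i=3 t=4 v=2: → [0,8); WM=3
i=4 t=4 v=6: → [0,8); WM=3
i=5 t=6 v=8: → [0,10); WM=3
i=6 t=7 v=8: → [0,11); WM=3
i=7 t=14 v=9: → [14,18); WM=13
i=8 t=7 v=8: DROP (t<13-0); WM=13
i=9 t=12 v=2: DROP (t<13-0); WM=13
i=10 t=15 v=5: → [14,19); WM=13
i=11 t=13 v=3: → [13,19); WM=14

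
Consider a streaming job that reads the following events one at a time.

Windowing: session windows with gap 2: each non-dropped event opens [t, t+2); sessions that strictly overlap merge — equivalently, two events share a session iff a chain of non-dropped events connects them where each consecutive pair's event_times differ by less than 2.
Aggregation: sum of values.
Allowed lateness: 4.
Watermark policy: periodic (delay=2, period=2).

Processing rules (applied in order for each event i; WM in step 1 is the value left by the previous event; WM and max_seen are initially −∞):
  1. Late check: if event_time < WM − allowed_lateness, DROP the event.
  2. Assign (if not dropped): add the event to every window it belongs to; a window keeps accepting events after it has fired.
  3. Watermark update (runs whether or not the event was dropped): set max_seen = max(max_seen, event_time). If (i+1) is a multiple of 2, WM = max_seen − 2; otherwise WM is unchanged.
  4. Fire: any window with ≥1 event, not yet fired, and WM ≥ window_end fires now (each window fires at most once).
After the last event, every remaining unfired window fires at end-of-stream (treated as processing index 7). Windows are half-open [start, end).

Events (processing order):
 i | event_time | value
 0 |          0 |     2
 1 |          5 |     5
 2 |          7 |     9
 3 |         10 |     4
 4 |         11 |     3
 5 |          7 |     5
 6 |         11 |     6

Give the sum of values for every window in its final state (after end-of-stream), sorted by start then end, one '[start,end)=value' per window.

i=0 t=0 v=2: → [0,2); WM=−∞
i=1 t=5 v=5: → [5,7); WM=3
i=2 t=7 v=9: → [7,9); WM=3
i=3 t=10 v=4: → [10,12); WM=8
i=4 t=11 v=3: → [10,13); WM=8
i=5 t=7 v=5: → [7,9); WM=9
i=6 t=11 v=6: → [10,13); WM=9

[0,2)=2 [5,7)=5 [7,9)=14 [10,13)=13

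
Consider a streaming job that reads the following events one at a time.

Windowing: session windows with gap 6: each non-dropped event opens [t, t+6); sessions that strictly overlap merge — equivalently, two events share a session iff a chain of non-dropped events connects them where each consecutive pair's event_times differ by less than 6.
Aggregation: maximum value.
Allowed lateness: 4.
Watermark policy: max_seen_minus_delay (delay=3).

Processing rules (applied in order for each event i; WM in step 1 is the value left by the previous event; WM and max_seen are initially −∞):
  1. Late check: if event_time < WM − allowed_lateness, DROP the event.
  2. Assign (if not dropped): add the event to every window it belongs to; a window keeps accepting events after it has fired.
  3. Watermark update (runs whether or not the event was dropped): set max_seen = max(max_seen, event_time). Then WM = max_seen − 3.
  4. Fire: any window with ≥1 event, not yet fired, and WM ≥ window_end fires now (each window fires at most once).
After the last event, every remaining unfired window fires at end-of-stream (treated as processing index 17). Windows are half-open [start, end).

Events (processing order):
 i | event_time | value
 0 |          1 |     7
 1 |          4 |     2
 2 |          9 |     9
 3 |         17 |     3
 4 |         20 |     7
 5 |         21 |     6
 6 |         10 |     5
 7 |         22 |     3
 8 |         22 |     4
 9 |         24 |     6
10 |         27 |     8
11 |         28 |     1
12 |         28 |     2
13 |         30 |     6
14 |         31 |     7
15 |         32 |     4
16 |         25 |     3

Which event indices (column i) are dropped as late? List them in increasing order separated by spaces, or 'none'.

6

i=0 t=1 v=7: → [1,7); WM=-2
i=1 t=4 v=2: → [1,10); WM=1
i=2 t=9 v=9: → [1,15); WM=6
i=3 t=17 v=3: → [17,23); WM=14
i=4 t=20 v=7: → [17,26); WM=17
i=5 t=21 v=6: → [17,27); WM=18
i=6 t=10 v=5: DROP (t<18-4); WM=18
i=7 t=22 v=3: → [17,28); WM=19
i=8 t=22 v=4: → [17,28); WM=19
i=9 t=24 v=6: → [17,30); WM=21
i=10 t=27 v=8: → [17,33); WM=24
i=11 t=28 v=1: → [17,34); WM=25
i=12 t=28 v=2: → [17,34); WM=25
i=13 t=30 v=6: → [17,36); WM=27
i=14 t=31 v=7: → [17,37); WM=28
i=15 t=32 v=4: → [17,38); WM=29
i=16 t=25 v=3: → [17,38); WM=29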